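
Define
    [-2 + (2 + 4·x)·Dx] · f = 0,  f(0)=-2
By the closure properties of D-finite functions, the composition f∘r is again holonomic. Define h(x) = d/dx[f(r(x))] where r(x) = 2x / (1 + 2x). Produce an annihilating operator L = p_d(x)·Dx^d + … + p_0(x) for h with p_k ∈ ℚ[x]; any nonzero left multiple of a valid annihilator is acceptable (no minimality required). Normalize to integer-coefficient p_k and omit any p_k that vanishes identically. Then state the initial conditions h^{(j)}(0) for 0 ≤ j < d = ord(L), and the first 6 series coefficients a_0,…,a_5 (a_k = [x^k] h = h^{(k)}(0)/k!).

L = (-6 - 24·x) + (-1 - 8·x - 12·x^2)·Dx  (order 1).
h: a_k = -4, 24, -120, 592, -3000, 15696, …
ICs: h(0) = -4.

f: a_k = -2, -2, 1, -1, 5/4, -7/4, …
Change of var in L_f (x↦r) gives L₀.
h=h₀': d/dx-closure on L₀ ⇒ L.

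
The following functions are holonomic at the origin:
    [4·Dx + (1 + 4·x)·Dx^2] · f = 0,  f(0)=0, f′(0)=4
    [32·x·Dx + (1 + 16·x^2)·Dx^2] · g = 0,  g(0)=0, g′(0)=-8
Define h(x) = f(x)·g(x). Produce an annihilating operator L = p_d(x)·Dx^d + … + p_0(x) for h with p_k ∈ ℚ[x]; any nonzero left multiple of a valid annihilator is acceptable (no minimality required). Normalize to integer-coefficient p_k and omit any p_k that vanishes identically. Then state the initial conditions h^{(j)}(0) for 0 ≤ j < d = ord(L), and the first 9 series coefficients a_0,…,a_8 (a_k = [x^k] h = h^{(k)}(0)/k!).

L = (1536 + 11264·x + 81920·x^2 + 638976·x^3 + 1966080·x^4 + 3407872·x^5 + 4194304·x^7)·Dx + (288 + 7936·x + 78848·x^2 + 495616·x^3 + 2228224·x^4 + 6094848·x^5 + 9175040·x^6 + 3145728·x^7 + 14680064·x^8)·Dx^2 + (48 + 1024·x + 12288·x^2 + 79872·x^3 + 368640·x^4 + 1277952·x^5 + 3145728·x^6 + 4718592·x^7 + 3145728·x^8 + 8388608·x^9)·Dx^3 + (5 + 72·x + 592·x^2 + 3584·x^3 + 16896·x^4 + 61440·x^5 + 172032·x^6 + 393216·x^7 + 589824·x^8 + 524288·x^9 + 1048576·x^10)·Dx^4  (order 4).
h: a_k = 0, 0, -32, 64, 0, 512/3, -106496/45, 90112/15, 0, …
ICs: h(0) = 0, h′(0) = 0, h′′(0) = -64, h′′′(0) = 384.

f: a_k = 0, 4, -8, 64/3, -64, 1024/5, -2048/3, 16384/7, -8192, …
g: a_k = 0, -8, 0, 128/3, 0, -2048/5, 0, 32768/7, 0, …
Sym-product of L_f,L_g gives L₀ (≤ ord 4).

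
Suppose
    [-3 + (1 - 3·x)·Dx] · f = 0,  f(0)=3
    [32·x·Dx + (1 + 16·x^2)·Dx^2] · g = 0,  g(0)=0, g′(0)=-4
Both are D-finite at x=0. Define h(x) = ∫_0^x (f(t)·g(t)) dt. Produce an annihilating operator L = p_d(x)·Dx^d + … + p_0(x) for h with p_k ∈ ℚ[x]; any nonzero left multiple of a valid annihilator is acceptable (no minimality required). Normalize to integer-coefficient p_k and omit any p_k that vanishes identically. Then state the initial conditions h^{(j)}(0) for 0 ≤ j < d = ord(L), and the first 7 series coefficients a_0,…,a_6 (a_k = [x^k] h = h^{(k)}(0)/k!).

L = 96·x·Dx + (6 - 32·x + 192·x^2)·Dx^2 + (-1 + 3·x - 16·x^2 + 48·x^3)·Dx^3  (order 3).
h: a_k = 0, 0, -6, -12, -11, -132/5, -842/5, …
ICs: h(0) = 0, h′(0) = 0, h′′(0) = -12.

f: a_k = 3, 9, 27, 81, 243, 729, 2187, …
g: a_k = 0, -4, 0, 64/3, 0, -1024/5, 0, …
L₀ := L_f ⊗_s L_g (sym. prod.), ord ≤ 2.
h=∫₀ˣh₀: take L = L₀·Dx.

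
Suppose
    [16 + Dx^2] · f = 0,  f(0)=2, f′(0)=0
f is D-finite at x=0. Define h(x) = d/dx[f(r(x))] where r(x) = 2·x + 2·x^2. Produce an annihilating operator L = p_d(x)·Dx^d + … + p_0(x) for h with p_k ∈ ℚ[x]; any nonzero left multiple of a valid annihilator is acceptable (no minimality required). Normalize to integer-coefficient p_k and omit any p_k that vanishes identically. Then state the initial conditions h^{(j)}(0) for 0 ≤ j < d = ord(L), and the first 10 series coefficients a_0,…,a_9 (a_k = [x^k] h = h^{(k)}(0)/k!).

f: a_k = 2, 0, -16, 0, 64/3, 0, -512/45, 0, 1024/315, 0, …
f∘r: x↦r, Dx↦Dx/r' in L_f ⇒ L₀.
Differentiate: ansatz ord ≤ ord L₀ ⇒ L.
L = (76 + 512·x + 1536·x^2 + 2048·x^3 + 1024·x^4) + (-6 - 12·x)·Dx + (1 + 4·x + 4·x^2)·Dx^2  (order 2).
h: a_k = 0, -128, -384, 3328/3, 20480/3, 118784/15, -315392/15, -24567808/315, -2490368/35, 334168064/2835, …
ICs: h(0) = 0, h′(0) = -128.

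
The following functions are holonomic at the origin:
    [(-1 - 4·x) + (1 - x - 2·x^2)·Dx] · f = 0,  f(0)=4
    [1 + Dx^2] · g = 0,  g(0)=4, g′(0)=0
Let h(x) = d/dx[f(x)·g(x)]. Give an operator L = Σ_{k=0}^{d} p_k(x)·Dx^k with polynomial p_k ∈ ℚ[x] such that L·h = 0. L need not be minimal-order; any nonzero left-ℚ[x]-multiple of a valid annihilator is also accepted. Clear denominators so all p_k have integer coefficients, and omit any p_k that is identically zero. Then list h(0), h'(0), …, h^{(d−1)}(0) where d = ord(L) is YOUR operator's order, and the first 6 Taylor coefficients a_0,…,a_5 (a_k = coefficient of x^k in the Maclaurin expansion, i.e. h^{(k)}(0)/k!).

f: a_k = 4, 4, 12, 20, 44, 84, …
g: a_k = 4, 0, -2, 0, 1/6, 0, …
L₀ := L_f ⊗_s L_g (sym. prod.), ord ≤ 2.
Differentiate: ansatz ord ≤ ord L₀ ⇒ L.
L = (31 - 2·x - 3·x^2 + 4·x^3 + 4·x^4) + (10 + 42·x + 12·x^2 + 16·x^3)·Dx + (-3 + 2·x + 5·x^2 + 4·x^3 + 4·x^4)·Dx^2  (order 2).
h: a_k = 16, 80, 216, 1832/3, 4450/3, 54178/15, …
ICs: h(0) = 16, h′(0) = 80.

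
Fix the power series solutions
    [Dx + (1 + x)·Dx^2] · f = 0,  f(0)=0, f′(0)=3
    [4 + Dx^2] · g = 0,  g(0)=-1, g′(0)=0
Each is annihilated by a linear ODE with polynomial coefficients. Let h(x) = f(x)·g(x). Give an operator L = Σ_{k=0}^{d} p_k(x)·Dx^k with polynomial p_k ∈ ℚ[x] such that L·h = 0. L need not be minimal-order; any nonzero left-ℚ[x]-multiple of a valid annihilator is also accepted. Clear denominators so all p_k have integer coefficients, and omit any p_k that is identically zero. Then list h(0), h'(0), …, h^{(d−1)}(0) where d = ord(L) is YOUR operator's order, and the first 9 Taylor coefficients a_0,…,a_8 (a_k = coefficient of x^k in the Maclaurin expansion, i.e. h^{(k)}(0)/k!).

f: a_k = 0, 3, -3/2, 1, -3/4, 3/5, -1/2, 3/7, -3/8, …
g: a_k = -1, 0, 2, 0, -2/3, 0, 4/45, 0, -2/315, …
Product ⇒ symmetric product L₀, ord ≤ 4.
L = (168 + 864·x + 1456·x^2 + 1024·x^3 + 256·x^4) + (112 + 368·x + 384·x^2 + 128·x^3)·Dx + (102 + 464·x + 744·x^2 + 512·x^3 + 128·x^4)·Dx^2 + (28 + 92·x + 96·x^2 + 32·x^3)·Dx^3 + (15 + 62·x + 95·x^2 + 64·x^3 + 16·x^4)·Dx^4  (order 4).
h: a_k = 0, -3, 3/2, 5, -9/4, -3/5, 0, 13/35, -31/120, …
ICs: h(0) = 0, h′(0) = -3, h′′(0) = 3, h′′′(0) = 30.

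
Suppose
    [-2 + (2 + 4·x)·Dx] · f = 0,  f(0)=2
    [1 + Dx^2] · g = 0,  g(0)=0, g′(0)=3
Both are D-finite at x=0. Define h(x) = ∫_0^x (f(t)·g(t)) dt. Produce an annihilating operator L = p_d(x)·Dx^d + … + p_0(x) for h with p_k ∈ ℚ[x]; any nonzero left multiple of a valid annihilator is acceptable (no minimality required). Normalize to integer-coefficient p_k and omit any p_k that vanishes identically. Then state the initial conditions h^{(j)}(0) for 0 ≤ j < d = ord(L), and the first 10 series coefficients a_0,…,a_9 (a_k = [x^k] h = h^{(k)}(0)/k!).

f: a_k = 2, 2, -1, 1, -5/4, 7/4, -21/8, 33/8, -429/64, 715/64, …
g: a_k = 0, 3, 0, -1/2, 0, 1/40, 0, -1/1680, 0, 1/120960, …
Product ⇒ symmetric product L₀, ord ≤ 2.
h=∫₀ˣh₀: take L = L₀·Dx.
L = (4 + 4·x + 4·x^2)·Dx + (-2 - 4·x)·Dx^2 + (1 + 4·x + 4·x^2)·Dx^3  (order 3).
h: a_k = 0, 0, 3, 2, -1, 2/5, -8/15, 24/35, -191/210, 242/189, …
ICs: h(0) = 0, h′(0) = 0, h′′(0) = 6.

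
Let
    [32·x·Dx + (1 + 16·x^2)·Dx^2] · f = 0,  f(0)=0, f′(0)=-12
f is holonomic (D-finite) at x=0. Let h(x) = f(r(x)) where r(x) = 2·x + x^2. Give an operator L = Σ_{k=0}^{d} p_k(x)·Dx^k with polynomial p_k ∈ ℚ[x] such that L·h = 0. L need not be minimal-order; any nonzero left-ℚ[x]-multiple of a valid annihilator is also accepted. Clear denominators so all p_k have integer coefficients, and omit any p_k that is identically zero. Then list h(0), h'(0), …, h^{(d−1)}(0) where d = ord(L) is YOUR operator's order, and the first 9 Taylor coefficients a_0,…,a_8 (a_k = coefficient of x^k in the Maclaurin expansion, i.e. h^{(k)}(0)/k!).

L = (-1 + 128·x + 256·x^2 + 192·x^3 + 48·x^4)·Dx + (1 + x + 64·x^2 + 128·x^3 + 80·x^4 + 16·x^5)·Dx^2  (order 2).
h: a_k = 0, -24, -12, 512, 768, -96384/5, -49088, 5947392/7, 3121152, …
ICs: h(0) = 0, h′(0) = -24.

f: a_k = 0, -12, 0, 64, 0, -3072/5, 0, 49152/7, 0, …
L₀ from L_f via x↦r, Dx↦r'^{-1}Dx.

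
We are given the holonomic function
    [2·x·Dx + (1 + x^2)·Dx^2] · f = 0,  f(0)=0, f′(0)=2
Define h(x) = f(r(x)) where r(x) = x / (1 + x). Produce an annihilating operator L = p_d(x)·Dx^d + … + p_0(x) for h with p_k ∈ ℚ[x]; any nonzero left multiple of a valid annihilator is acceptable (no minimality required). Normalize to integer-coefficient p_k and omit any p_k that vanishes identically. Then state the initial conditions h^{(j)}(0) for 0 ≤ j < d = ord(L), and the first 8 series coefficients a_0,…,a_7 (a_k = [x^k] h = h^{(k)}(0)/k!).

L = (2 + 4·x)·Dx + (1 + 2·x + 2·x^2)·Dx^2  (order 2).
h: a_k = 0, 2, -2, 4/3, 0, -8/5, 8/3, -16/7, …
ICs: h(0) = 0, h′(0) = 2.

f: a_k = 0, 2, 0, -2/3, 0, 2/5, 0, -2/7, …
L₀ from L_f via x↦r, Dx↦r'^{-1}Dx.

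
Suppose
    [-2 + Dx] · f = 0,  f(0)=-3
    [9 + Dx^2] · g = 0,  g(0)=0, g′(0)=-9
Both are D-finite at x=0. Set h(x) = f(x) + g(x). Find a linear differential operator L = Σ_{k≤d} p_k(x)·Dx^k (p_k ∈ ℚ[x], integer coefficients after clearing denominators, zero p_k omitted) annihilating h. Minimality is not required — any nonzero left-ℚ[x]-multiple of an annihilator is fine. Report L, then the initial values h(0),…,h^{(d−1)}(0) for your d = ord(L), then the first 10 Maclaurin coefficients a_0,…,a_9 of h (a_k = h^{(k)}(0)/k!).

f: a_k = -3, -6, -6, -4, -2, -4/5, -4/15, -8/105, -2/105, -4/945, …
g: a_k = 0, -9, 0, 27/2, 0, -243/40, 0, 729/560, 0, -729/4480, …
L₀ := lclm(L_f,L_g); ord L₀ ≤ 1+2.
L = -18 + 9·Dx - 2·Dx^2 + Dx^3  (order 3).
h: a_k = -3, -15, -6, 19/2, -2, -55/8, -4/15, 2059/1680, -2/105, -577/3456, …
ICs: h(0) = -3, h′(0) = -15, h′′(0) = -12.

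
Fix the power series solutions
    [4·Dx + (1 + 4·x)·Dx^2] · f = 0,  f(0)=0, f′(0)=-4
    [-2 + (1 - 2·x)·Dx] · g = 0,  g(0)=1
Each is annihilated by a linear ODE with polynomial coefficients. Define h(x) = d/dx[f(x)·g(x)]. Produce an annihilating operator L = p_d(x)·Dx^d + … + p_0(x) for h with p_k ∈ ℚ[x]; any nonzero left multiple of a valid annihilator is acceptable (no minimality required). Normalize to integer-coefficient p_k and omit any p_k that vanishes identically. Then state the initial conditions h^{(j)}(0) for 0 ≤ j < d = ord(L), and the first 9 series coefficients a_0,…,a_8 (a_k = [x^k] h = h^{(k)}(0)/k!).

f: a_k = 0, -4, 8, -64/3, 64, -1024/5, 2048/3, -16384/7, 8192, …
g: a_k = 1, 2, 4, 8, 16, 32, 64, 128, 256, …
Product ⇒ symmetric product L₀, ord ≤ 2.
Differentiate: ansatz ord ≤ ord L₀ ⇒ L.
L = 32 + (-2 + 40·x)·Dx + (-1 - 2·x + 8·x^2)·Dx^2  (order 2).
h: a_k = -4, 0, -64, 256/3, -2432/3, 10752/5, -56832/5, 1384448/35, -6060032/35, …
ICs: h(0) = -4, h′(0) = 0.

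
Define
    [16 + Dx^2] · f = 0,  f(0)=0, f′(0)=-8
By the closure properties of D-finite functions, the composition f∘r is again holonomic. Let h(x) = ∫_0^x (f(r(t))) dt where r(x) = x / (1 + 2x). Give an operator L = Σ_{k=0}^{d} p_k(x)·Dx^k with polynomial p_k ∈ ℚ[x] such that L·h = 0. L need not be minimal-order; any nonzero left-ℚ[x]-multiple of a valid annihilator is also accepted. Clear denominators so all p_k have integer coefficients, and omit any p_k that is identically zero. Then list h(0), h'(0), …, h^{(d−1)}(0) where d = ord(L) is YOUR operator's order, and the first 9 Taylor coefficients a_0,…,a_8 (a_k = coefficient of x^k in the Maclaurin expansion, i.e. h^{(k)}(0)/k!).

L = 16·Dx + (4 + 24·x + 48·x^2 + 32·x^3)·Dx^2 + (1 + 8·x + 24·x^2 + 32·x^3 + 16·x^4)·Dx^3  (order 3).
h: a_k = 0, 0, -4, 16/3, -8/3, -64/5, 2752/45, -1280/7, 141376/315, …
ICs: h(0) = 0, h′(0) = 0, h′′(0) = -8.

f: a_k = 0, -8, 0, 64/3, 0, -256/15, 0, 2048/315, 0, …
f∘r: x↦r, Dx↦Dx/r' in L_f ⇒ L₀.
h=∫₀ˣh₀: take L = L₀·Dx.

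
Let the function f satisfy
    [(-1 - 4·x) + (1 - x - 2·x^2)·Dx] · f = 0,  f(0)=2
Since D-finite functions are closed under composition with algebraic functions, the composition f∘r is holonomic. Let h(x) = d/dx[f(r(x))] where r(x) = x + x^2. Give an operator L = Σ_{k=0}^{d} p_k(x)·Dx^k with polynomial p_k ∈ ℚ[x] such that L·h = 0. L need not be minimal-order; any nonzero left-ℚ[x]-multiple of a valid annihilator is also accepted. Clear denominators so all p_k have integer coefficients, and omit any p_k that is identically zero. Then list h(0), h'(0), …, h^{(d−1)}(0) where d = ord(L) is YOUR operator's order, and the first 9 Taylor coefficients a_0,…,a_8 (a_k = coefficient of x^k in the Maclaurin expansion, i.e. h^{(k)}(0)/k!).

L = (8 + 10·x + 30·x^2 + 40·x^3 + 20·x^4) + (-1 - x + 5·x^2 + 10·x^3 + 10·x^4 + 4·x^5)·Dx  (order 1).
h: a_k = 2, 16, 66, 232, 800, 2628, 8358, 26112, 80262, …
ICs: h(0) = 2.

f: a_k = 2, 2, 6, 10, 22, 42, 86, 170, 342, …
h₀=f(r): pull back L_f along r ⇒ L₀.
Differentiate: ansatz ord ≤ ord L₀ ⇒ L.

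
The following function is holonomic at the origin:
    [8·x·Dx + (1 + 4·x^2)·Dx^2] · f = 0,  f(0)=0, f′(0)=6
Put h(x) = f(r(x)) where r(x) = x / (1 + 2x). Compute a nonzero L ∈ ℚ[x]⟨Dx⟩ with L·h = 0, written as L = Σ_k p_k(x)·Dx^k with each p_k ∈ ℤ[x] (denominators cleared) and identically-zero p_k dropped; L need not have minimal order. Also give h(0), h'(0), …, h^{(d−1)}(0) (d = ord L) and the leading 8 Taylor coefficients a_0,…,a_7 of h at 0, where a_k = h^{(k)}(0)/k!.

f: a_k = 0, 6, 0, -8, 0, 96/5, 0, -384/7, …
Change of var in L_f (x↦r) gives L₀.
L = (4 + 16·x)·Dx + (1 + 4·x + 8·x^2)·Dx^2  (order 2).
h: a_k = 0, 6, -12, 16, 0, -384/5, 256, -3072/7, …
ICs: h(0) = 0, h′(0) = 6.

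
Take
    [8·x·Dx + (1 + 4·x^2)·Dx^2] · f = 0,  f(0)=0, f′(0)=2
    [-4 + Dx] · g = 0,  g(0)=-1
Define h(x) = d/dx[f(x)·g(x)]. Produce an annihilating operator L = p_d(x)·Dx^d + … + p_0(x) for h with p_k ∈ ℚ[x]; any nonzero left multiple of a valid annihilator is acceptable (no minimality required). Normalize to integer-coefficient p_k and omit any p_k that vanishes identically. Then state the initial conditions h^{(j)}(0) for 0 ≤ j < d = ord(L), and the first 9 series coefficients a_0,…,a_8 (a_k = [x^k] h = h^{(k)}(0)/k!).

L = (8 - 64·x + 224·x^2 - 256·x^3 + 256·x^4) + (-6 + 24·x - 88·x^2 + 96·x^3 - 128·x^4)·Dx + (1 - 2·x + 8·x^2 - 8·x^3 + 16·x^4)·Dx^2  (order 2).
h: a_k = -2, -16, -40, -128/3, -32, -256/3, -1664/15, 53248/315, 31232/105, …
ICs: h(0) = -2, h′(0) = -16.

f: a_k = 0, 2, 0, -8/3, 0, 32/5, 0, -128/7, 0, …
g: a_k = -1, -4, -8, -32/3, -32/3, -128/15, -256/45, -1024/315, -512/315, …
f·g: L₀ = L_f ⊗_s L_g, ord ≤ 2·1.
h=h₀': d/dx-closure on L₀ ⇒ L.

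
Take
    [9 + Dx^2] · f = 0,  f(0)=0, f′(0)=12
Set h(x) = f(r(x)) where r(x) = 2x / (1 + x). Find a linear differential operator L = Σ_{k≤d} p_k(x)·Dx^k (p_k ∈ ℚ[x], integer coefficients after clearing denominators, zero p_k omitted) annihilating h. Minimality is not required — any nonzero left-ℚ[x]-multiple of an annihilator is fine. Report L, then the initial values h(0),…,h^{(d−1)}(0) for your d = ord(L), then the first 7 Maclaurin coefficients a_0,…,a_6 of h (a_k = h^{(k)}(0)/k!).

f: a_k = 0, 12, 0, -18, 0, 81/10, 0, …
h₀=f(r): pull back L_f along r ⇒ L₀.
L = 36 + (2 + 6·x + 6·x^2 + 2·x^3)·Dx + (1 + 4·x + 6·x^2 + 4·x^3 + x^4)·Dx^2  (order 2).
h: a_k = 0, 24, -24, -120, 408, -2904/5, 120, …
ICs: h(0) = 0, h′(0) = 24.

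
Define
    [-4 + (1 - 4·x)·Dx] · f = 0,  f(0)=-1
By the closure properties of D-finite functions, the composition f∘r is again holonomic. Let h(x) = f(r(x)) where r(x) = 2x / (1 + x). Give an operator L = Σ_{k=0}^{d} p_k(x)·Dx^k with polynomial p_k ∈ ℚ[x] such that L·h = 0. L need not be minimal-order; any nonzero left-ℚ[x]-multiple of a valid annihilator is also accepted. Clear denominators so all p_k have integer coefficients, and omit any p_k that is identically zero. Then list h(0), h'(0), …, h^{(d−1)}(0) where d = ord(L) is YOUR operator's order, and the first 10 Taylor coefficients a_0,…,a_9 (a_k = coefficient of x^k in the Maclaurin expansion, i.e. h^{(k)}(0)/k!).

f: a_k = -1, -4, -16, -64, -256, -1024, -4096, -16384, -65536, -262144, …
f∘r: x↦r, Dx↦Dx/r' in L_f ⇒ L₀.
L = 8 + (-1 + 6·x + 7·x^2)·Dx  (order 1).
h: a_k = -1, -8, -56, -392, -2744, -19208, -134456, -941192, -6588344, -46118408, …
ICs: h(0) = -1.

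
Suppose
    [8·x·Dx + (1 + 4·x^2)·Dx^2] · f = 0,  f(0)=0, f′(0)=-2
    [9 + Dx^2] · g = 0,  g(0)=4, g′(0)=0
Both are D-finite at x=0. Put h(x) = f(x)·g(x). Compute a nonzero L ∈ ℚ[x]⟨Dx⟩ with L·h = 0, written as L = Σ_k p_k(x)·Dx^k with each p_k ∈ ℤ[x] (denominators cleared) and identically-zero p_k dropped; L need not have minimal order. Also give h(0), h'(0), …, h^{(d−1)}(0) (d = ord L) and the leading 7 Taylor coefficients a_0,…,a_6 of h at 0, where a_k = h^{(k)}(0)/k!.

f: a_k = 0, -2, 0, 8/3, 0, -32/5, 0, …
g: a_k = 4, 0, -18, 0, 27/2, 0, -81/20, …
Product ⇒ symmetric product L₀, ord ≤ 4.
L = (2925 + 31536·x^2 + 95904·x^4 + 186624·x^6 + 186624·x^8) + (2448·x + 20160·x^3 + 62208·x^5 + 82944·x^7)·Dx + (442 + 5088·x^2 + 19008·x^4 + 41472·x^6 + 41472·x^8)·Dx^2 + (272·x + 2240·x^3 + 6912·x^5 + 9216·x^7)·Dx^3 + (13 + 176·x^2 + 928·x^4 + 2304·x^6 + 2304·x^8)·Dx^4  (order 4).
h: a_k = 0, -8, 0, 140/3, 0, -503/5, 0, …
ICs: h(0) = 0, h′(0) = -8, h′′(0) = 0, h′′′(0) = 280.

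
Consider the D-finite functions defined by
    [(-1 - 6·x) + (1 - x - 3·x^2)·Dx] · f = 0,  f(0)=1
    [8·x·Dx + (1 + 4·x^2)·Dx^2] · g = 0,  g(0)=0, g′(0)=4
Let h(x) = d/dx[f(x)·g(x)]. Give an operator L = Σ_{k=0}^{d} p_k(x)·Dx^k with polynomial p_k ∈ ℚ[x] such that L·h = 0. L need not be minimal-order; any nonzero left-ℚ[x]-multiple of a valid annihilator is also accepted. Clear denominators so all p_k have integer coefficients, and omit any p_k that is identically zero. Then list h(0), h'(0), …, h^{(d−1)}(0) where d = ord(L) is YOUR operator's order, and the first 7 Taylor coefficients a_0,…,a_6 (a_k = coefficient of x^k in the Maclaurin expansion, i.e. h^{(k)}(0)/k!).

L = (22 + 1032·x^2 + 1152·x^3 + 5184·x^4) + (13 + 86·x + 132·x^2 + 600·x^3 + 1152·x^4 + 3456·x^5)·Dx + (-3 - x - 35·x^2 + 44·x^3 + 16·x^4 + 192·x^5 + 432·x^6)·Dx^2  (order 2).
h: a_k = 4, 8, 32, 272/3, 1012/3, 4064/5, 31636/15, …
ICs: h(0) = 4, h′(0) = 8.

f: a_k = 1, 1, 4, 7, 19, 40, 97, …
g: a_k = 0, 4, 0, -16/3, 0, 64/5, 0, …
Sym-product of L_f,L_g gives L₀ (≤ ord 2).
Differentiate: ansatz ord ≤ ord L₀ ⇒ L.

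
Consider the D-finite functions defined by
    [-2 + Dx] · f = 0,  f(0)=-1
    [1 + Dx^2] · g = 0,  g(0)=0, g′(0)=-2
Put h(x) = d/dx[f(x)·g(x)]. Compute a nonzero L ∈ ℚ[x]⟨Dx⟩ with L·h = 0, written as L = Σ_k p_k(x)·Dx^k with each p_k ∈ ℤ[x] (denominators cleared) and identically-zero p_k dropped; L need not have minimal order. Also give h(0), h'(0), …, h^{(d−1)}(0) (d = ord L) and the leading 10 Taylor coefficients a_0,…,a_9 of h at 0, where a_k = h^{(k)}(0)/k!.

L = 5 - 4·Dx + Dx^2  (order 2).
h: a_k = 2, 8, 11, 8, 41/12, 11/15, -29/360, -2/15, -1199/20160, -779/45360, …
ICs: h(0) = 2, h′(0) = 8.

f: a_k = -1, -2, -2, -4/3, -2/3, -4/15, -4/45, -8/315, -2/315, -4/2835, …
g: a_k = 0, -2, 0, 1/3, 0, -1/60, 0, 1/2520, 0, -1/181440, …
f·g: L₀ = L_f ⊗_s L_g, ord ≤ 1·2.
Derive L from L₀ (diff closure).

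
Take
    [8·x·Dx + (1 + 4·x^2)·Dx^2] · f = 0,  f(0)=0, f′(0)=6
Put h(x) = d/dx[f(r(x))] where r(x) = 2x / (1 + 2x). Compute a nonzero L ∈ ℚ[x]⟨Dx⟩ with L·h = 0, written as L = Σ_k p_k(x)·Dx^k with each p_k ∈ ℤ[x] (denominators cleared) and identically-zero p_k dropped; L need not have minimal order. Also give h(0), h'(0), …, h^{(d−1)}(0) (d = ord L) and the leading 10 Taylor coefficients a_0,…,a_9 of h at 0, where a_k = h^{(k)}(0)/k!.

L = (4 + 40·x) + (1 + 4·x + 20·x^2)·Dx  (order 1).
h: a_k = 12, -48, -48, 1152, -3648, -8448, 106752, -258048, -1102848, 9572352, …
ICs: h(0) = 12.

f: a_k = 0, 6, 0, -8, 0, 96/5, 0, -384/7, 0, 512/3, …
L₀ from L_f via x↦r, Dx↦r'^{-1}Dx.
h₀' ⇒ L via d/dx closure of L₀.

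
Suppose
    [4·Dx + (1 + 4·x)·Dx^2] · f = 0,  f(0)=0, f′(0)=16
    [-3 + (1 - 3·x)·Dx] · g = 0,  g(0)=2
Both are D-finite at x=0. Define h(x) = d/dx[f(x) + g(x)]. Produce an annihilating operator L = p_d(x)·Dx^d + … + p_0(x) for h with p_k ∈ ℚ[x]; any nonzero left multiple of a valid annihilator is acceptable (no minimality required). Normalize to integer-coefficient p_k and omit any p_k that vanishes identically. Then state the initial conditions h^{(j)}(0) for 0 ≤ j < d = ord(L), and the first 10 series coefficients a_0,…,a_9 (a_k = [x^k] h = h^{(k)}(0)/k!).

f: a_k = 0, 16, -32, 256/3, -256, 4096/5, -8192/3, 65536/7, -32768, 1048576/9, …
g: a_k = 2, 6, 18, 54, 162, 486, 1458, 4374, 13122, 39366, …
Weyl lclm of L_f,L_g ⇒ L₀ (ord ≤ 3).
Differentiate: ansatz ord ≤ ord L₀ ⇒ L.
L = (-204 - 144·x) + (-11 - 312·x - 288·x^2)·Dx + (5 + 11·x - 54·x^2 - 72·x^3)·Dx^2  (order 2).
h: a_k = 22, -28, 418, -376, 6526, -7636, 96154, -157168, 1402870, -3013324, …
ICs: h(0) = 22, h′(0) = -28.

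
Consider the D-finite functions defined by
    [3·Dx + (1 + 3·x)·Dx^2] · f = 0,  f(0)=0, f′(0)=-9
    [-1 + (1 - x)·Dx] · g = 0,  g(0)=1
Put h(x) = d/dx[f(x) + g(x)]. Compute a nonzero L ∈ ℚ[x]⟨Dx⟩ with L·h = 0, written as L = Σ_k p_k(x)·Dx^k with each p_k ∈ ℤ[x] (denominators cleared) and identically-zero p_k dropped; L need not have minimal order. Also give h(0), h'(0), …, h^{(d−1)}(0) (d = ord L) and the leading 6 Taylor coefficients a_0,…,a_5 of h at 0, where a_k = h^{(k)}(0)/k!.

L = (-54 - 18·x) + (12 - 72·x - 36·x^2)·Dx + (5 + 13·x - 9·x^2 - 9·x^3)·Dx^2  (order 2).
h: a_k = -8, 29, -78, 247, -724, 2193, …
ICs: h(0) = -8, h′(0) = 29.

f: a_k = 0, -9, 27/2, -27, 243/4, -729/5, …
g: a_k = 1, 1, 1, 1, 1, 1, …
f+g: L₀ = lclm(L_f,L_g), ord ≤ 2+1.
h₀' ⇒ L via d/dx closure of L₀.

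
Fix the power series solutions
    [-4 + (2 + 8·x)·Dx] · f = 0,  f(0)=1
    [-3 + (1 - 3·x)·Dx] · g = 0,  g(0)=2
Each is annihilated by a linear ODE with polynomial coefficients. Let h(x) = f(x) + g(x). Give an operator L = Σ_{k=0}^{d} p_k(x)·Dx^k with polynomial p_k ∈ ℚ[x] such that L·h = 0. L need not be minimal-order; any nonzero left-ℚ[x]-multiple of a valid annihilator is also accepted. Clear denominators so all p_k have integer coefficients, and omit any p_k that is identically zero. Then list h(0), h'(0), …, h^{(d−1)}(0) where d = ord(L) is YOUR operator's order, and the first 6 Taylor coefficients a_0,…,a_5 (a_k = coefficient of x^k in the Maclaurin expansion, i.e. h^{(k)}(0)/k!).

f: a_k = 1, 2, -2, 4, -10, 28, …
g: a_k = 2, 6, 18, 54, 162, 486, …
L₀ := lclm(L_f,L_g); ord L₀ ≤ 1+1.
L = (48 + 108·x) + (-22 - 120·x - 324·x^2)·Dx + (1 + 19·x + 6·x^2 - 216·x^3)·Dx^2  (order 2).
h: a_k = 3, 8, 16, 58, 152, 514, …
ICs: h(0) = 3, h′(0) = 8.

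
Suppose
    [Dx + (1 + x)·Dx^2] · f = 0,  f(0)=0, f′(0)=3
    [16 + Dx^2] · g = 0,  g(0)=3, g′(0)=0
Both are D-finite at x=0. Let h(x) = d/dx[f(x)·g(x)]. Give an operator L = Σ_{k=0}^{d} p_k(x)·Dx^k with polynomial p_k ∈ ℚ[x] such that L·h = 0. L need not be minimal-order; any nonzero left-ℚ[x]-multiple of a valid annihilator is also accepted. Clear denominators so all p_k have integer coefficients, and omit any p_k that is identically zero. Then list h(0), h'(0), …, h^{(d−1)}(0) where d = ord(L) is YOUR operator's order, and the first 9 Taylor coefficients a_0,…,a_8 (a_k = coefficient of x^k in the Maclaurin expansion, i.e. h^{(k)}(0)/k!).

f: a_k = 0, 3, -3/2, 1, -3/4, 3/5, -1/2, 3/7, -3/8, …
g: a_k = 3, 0, -24, 0, 32, 0, -256/15, 0, 512/105, …
h₀=f·g: eliminate ⇒ L₀, order ≤ 2·2.
Derive L from L₀ (diff closure).
L = (96160 + 647168·x + 1757184·x^2 + 2482176·x^3 + 1931264·x^4 + 786432·x^5 + 131072·x^6) + (13728 + 74144·x + 156160·x^2 + 161280·x^3 + 81920·x^4 + 16384·x^5)·Dx + (13546 + 87008·x + 228848·x^2 + 316416·x^3 + 242944·x^4 + 98304·x^5 + 16384·x^6)·Dx^2 + (858 + 4634·x + 9760·x^2 + 10080·x^3 + 5120·x^4 + 1024·x^5)·Dx^3 + (471 + 2910·x + 7439·x^2 + 10080·x^3 + 7640·x^4 + 3072·x^5 + 512·x^6)·Dx^4  (order 4).
h: a_k = 9, -9, -207, 135, 369, -189, -1131/5, 499/5, 471/7, …
ICs: h(0) = 9, h′(0) = -9, h′′(0) = -414, h′′′(0) = 810.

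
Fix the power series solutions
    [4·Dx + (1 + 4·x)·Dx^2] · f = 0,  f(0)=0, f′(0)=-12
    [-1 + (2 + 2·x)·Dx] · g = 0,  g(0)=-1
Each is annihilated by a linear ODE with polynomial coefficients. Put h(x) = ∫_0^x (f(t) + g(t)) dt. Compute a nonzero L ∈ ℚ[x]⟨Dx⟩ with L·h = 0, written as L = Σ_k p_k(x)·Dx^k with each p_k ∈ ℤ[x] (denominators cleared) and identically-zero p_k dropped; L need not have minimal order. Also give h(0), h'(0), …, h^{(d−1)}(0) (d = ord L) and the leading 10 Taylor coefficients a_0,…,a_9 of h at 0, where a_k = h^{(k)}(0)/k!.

L = (52 + 16·x)·Dx^2 + (125 + 232·x + 80·x^2)·Dx^3 + (14 + 78·x + 96·x^2 + 32·x^3)·Dx^4  (order 4).
h: a_k = 0, -1, -25/4, 193/24, -1025/64, 24581/640, -786467/7680, 2097173/7168, -100663527/114688, 89478533/32768, …
ICs: h(0) = 0, h′(0) = -1, h′′(0) = -25/2, h′′′(0) = 193/4.

f: a_k = 0, -12, 24, -64, 192, -3072/5, 2048, -49152/7, 24576, -262144/3, …
g: a_k = -1, -1/2, 1/8, -1/16, 5/128, -7/256, 21/1024, -33/2048, 429/32768, -715/65536, …
f+g: L₀ = lclm(L_f,L_g), ord ≤ 2+1.
h=∫h₀ ⇒ L = L₀·Dx.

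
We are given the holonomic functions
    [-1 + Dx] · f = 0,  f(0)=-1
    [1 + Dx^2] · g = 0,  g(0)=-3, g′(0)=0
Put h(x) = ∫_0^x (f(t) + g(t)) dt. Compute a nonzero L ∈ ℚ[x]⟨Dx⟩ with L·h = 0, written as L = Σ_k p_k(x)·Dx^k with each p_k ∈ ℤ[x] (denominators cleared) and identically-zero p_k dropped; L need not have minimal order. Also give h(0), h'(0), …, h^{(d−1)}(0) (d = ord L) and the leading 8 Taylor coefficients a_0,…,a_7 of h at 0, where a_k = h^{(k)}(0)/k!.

L = -Dx + Dx^2 - Dx^3 + Dx^4  (order 4).
h: a_k = 0, -4, -1/2, 1/3, -1/24, -1/30, -1/720, 1/2520, …
ICs: h(0) = 0, h′(0) = -4, h′′(0) = -1, h′′′(0) = 2.

f: a_k = -1, -1, -1/2, -1/6, -1/24, -1/120, -1/720, -1/5040, …
g: a_k = -3, 0, 3/2, 0, -1/8, 0, 1/240, 0, …
Weyl lclm of L_f,L_g ⇒ L₀ (ord ≤ 3).
h=∫₀ˣh₀: take L = L₀·Dx.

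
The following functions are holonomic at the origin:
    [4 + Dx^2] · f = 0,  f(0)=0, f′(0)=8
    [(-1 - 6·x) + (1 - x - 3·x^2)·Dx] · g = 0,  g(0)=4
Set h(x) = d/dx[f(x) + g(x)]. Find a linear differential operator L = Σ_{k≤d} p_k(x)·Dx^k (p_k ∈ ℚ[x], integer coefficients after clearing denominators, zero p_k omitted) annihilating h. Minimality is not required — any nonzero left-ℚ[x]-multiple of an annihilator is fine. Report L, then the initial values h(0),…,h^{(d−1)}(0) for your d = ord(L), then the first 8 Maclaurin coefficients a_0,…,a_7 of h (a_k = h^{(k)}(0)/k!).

L = (976 + 5056·x + 17104·x^2 + 11760·x^3 + 18720·x^4 + 3888·x^5 + 3888·x^6) + (-92 - 516·x + 372·x^2 + 1232·x^3 + 2280·x^4 + 3240·x^5 + 1512·x^6 + 1296·x^7)·Dx + (244 + 1264·x + 4276·x^2 + 2940·x^3 + 4680·x^4 + 972·x^5 + 972·x^6)·Dx^2 + (-23 - 129·x + 93·x^2 + 308·x^3 + 570·x^4 + 810·x^5 + 378·x^6 + 324·x^7)·Dx^3  (order 3).
h: a_k = 12, 32, 68, 304, 2416/3, 2328, 273388/45, 16256, …
ICs: h(0) = 12, h′(0) = 32, h′′(0) = 136.

f: a_k = 0, 8, 0, -16/3, 0, 16/15, 0, -32/315, …
g: a_k = 4, 4, 16, 28, 76, 160, 388, 868, …
f+g: L₀ = lclm(L_f,L_g), ord ≤ 2+1.
Derive L from L₀ (diff closure).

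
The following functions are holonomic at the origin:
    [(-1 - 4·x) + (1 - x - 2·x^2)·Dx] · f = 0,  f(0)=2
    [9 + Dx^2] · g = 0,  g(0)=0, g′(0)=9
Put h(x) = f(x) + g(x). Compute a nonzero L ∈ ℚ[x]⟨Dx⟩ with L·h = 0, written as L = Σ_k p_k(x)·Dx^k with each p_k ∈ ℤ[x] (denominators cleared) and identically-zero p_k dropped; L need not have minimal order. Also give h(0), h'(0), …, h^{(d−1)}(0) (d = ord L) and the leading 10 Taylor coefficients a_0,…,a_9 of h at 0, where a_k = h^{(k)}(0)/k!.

f: a_k = 2, 2, 6, 10, 22, 42, 86, 170, 342, 682, …
g: a_k = 0, 9, 0, -27/2, 0, 243/40, 0, -729/560, 0, 729/4480, …
Weyl lclm of L_f,L_g ⇒ L₀ (ord ≤ 3).
L = (117 + 486·x + 135·x^2 + 360·x^3 + 540·x^4 + 432·x^5) + (-45 + 63·x + 81·x^2 - 153·x^3 - 18·x^4 + 324·x^5 + 216·x^6)·Dx + (13 + 54·x + 15·x^2 + 40·x^3 + 60·x^4 + 48·x^5)·Dx^2 + (-5 + 7·x + 9·x^2 - 17·x^3 - 2·x^4 + 36·x^5 + 24·x^6)·Dx^3  (order 3).
h: a_k = 2, 11, 6, -7/2, 22, 1923/40, 86, 94471/560, 342, 3056089/4480, …
ICs: h(0) = 2, h′(0) = 11, h′′(0) = 12.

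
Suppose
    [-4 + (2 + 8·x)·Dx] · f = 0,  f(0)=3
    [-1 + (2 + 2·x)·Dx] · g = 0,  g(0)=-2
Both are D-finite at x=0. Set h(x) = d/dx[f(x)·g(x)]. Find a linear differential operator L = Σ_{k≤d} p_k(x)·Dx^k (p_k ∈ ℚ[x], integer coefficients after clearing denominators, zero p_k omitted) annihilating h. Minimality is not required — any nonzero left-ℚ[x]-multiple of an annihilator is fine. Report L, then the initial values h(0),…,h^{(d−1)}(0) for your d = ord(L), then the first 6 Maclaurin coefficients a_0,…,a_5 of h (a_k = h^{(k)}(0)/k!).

f: a_k = 3, 6, -6, 12, -30, 84, …
g: a_k = -2, -1, 1/4, -1/8, 5/64, -7/128, …
Product ⇒ symmetric product L₀, ord ≤ 1.
h=h₀': d/dx-closure on L₀ ⇒ L.
L = -9 + (-10 - 66·x - 120·x^2 - 64·x^3)·Dx  (order 1).
h: a_k = -15, 27/2, -405/8, 2943/16, -85725/128, 630261/256, …
ICs: h(0) = -15.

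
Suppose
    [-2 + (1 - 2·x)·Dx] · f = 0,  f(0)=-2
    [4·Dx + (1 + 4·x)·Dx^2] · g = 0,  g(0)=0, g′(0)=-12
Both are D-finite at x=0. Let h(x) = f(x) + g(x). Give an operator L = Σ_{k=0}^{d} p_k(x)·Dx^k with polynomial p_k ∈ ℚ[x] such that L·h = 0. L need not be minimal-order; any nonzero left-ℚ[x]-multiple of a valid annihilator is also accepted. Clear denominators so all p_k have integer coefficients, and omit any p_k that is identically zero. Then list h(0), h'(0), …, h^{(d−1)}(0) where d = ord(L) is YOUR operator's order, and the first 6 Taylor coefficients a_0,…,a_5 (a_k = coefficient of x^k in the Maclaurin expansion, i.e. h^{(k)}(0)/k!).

L = (28 + 16·x)·Dx + (-1 + 40·x + 32·x^2)·Dx^2 + (-1 - 3·x + 6·x^2 + 8·x^3)·Dx^3  (order 3).
h: a_k = -2, -16, 16, -80, 160, -3392/5, …
ICs: h(0) = -2, h′(0) = -16, h′′(0) = 32.

f: a_k = -2, -4, -8, -16, -32, -64, …
g: a_k = 0, -12, 24, -64, 192, -3072/5, …
h₀=f+g: left-lcm gives L₀, ord ≤ 3.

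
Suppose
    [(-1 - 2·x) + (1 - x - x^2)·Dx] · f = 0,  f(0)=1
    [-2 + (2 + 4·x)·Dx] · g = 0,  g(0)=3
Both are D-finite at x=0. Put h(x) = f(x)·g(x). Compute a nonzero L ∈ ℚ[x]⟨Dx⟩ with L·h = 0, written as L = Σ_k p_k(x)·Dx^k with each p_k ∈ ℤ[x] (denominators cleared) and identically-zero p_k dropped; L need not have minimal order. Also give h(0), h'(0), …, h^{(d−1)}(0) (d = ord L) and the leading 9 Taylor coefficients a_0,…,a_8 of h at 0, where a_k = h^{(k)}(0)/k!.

f: a_k = 1, 1, 2, 3, 5, 8, 13, 21, 34, …
g: a_k = 3, 3, -3/2, 3/2, -15/8, 21/8, -63/16, 99/16, -1287/128, …
L₀ := L_f ⊗_s L_g (sym. prod.), ord ≤ 1.
L = (2 + 3·x + 3·x^2) + (-1 - x + 3·x^2 + 2·x^3)·Dx  (order 1).
h: a_k = 3, 6, 15/2, 15, 165/8, 153/4, 879/16, 795/8, 18465/128, …
ICs: h(0) = 3.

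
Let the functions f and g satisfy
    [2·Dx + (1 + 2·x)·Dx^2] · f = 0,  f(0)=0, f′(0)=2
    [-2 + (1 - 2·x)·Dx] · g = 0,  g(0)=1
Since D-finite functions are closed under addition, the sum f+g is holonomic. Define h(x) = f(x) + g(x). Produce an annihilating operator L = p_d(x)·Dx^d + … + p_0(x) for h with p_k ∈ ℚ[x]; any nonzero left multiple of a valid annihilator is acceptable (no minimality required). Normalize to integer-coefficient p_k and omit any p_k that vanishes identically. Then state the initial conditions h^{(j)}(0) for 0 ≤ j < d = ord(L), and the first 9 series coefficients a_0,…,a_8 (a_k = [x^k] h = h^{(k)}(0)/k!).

f: a_k = 0, 2, -2, 8/3, -4, 32/5, -32/3, 128/7, -32, …
g: a_k = 1, 2, 4, 8, 16, 32, 64, 128, 256, …
L₀ := lclm(L_f,L_g); ord L₀ ≤ 2+1.
L = (-40 - 16·x)·Dx + (-8 - 64·x - 32·x^2)·Dx^2 + (3 + 2·x - 12·x^2 - 8·x^3)·Dx^3  (order 3).
h: a_k = 1, 4, 2, 32/3, 12, 192/5, 160/3, 1024/7, 224, …
ICs: h(0) = 1, h′(0) = 4, h′′(0) = 4.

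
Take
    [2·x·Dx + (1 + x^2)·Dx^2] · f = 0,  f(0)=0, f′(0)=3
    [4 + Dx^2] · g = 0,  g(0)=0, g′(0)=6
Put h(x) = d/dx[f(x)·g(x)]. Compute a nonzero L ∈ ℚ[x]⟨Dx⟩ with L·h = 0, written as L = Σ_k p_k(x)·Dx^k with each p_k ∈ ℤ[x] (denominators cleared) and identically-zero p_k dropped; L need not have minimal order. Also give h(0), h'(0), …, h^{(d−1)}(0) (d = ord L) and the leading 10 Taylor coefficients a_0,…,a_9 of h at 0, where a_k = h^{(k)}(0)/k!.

f: a_k = 0, 3, 0, -1, 0, 3/5, 0, -3/7, 0, 1/3, …
g: a_k = 0, 6, 0, -4, 0, 4/5, 0, -8/105, 0, 4/945, …
L₀ := L_f ⊗_s L_g (sym. prod.), ord ≤ 4.
Derive L from L₀ (diff closure).
L = (512 + 1824·x^2 + 2768·x^4 + 1920·x^6 + 912·x^8 + 320·x^10 + 64·x^12) + (248·x + 944·x^3 + 1240·x^5 + 800·x^7 + 320·x^9 + 64·x^11)·Dx + (168 + 652·x^2 + 1080·x^4 + 892·x^6 + 488·x^8 + 176·x^10 + 32·x^12)·Dx^2 + (62·x + 236·x^3 + 310·x^5 + 200·x^7 + 80·x^9 + 16·x^11)·Dx^3 + (10 + 49·x^2 + 97·x^4 + 103·x^6 + 65·x^8 + 24·x^10 + 4·x^12)·Dx^4  (order 4).
h: a_k = 0, 36, 0, -72, 0, 60, 0, -48, 0, 13492/315, …
ICs: h(0) = 0, h′(0) = 36, h′′(0) = 0, h′′′(0) = -432.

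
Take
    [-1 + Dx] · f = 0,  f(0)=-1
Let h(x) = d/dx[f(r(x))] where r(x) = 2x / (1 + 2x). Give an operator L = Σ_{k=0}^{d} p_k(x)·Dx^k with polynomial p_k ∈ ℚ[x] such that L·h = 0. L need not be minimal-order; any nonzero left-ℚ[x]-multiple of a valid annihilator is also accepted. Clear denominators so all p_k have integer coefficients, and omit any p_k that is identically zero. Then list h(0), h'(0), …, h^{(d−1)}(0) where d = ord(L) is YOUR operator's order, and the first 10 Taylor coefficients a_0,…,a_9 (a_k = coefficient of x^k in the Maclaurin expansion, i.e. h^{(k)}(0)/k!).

f: a_k = -1, -1, -1/2, -1/6, -1/24, -1/120, -1/720, -1/5040, -1/40320, -1/362880, …
f∘r: x↦r, Dx↦Dx/r' in L_f ⇒ L₀.
h₀' ⇒ L via d/dx closure of L₀.
L = (-2 - 8·x) + (-1 - 4·x - 4·x^2)·Dx  (order 1).
h: a_k = -2, 4, -4, -8/3, 76/3, -1208/15, 8728/45, -125456/315, 226076/315, -3170168/2835, …
ICs: h(0) = -2.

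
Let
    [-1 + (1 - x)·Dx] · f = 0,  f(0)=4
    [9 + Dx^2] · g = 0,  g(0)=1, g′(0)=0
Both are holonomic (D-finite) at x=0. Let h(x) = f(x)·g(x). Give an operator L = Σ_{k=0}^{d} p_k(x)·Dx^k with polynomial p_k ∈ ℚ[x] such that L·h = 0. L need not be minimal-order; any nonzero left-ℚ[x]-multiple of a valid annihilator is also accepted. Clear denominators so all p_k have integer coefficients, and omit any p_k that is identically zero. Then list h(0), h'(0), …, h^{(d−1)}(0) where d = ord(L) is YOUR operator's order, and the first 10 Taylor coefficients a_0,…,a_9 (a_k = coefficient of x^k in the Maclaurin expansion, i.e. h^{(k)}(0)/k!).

f: a_k = 4, 4, 4, 4, 4, 4, 4, 4, 4, 4, …
g: a_k = 1, 0, -9/2, 0, 27/8, 0, -81/80, 0, 729/4480, 0, …
f·g: L₀ = L_f ⊗_s L_g, ord ≤ 1·2.
L = (-9 + 9·x) + 2·Dx + (-1 + x)·Dx^2  (order 2).
h: a_k = 4, 4, -14, -14, -1/2, -1/2, -91/20, -91/20, -4367/1120, -4367/1120, …
ICs: h(0) = 4, h′(0) = 4.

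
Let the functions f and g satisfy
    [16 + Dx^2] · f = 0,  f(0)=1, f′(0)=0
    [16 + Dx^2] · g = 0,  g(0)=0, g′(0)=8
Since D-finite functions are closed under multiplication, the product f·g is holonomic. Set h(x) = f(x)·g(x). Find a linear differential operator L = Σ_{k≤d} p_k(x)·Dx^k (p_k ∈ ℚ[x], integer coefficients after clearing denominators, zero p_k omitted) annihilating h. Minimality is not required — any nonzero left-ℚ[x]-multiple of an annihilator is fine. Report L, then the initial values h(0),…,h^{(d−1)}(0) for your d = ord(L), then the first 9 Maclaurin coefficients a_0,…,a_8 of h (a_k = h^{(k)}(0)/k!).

f: a_k = 1, 0, -8, 0, 32/3, 0, -256/45, 0, 512/315, …
g: a_k = 0, 8, 0, -64/3, 0, 256/15, 0, -2048/315, 0, …
Sym-product of L_f,L_g gives L₀ (≤ ord 4).
L = 64·Dx + Dx^3  (order 3).
h: a_k = 0, 8, 0, -256/3, 0, 4096/15, 0, -131072/315, 0, …
ICs: h(0) = 0, h′(0) = 8, h′′(0) = 0.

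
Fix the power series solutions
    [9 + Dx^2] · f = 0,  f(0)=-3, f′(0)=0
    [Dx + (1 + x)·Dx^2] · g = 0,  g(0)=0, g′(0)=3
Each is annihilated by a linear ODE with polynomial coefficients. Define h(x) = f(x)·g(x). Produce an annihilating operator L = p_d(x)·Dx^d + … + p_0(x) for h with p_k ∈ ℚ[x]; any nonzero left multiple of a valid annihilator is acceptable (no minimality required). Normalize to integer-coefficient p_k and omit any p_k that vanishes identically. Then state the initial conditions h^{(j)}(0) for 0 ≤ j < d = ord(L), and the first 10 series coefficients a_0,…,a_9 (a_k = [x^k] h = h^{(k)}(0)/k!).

L = (2493 + 10854·x + 17091·x^2 + 11664·x^3 + 2916·x^4) + (612 + 1908·x + 1944·x^2 + 648·x^3)·Dx + (592 + 2484·x + 3834·x^2 + 2592·x^3 + 648·x^4)·Dx^2 + (68 + 212·x + 216·x^2 + 72·x^3)·Dx^3 + (35 + 142·x + 215·x^2 + 144·x^3 + 36·x^4)·Dx^4  (order 4).
h: a_k = 0, -9, 9/2, 75/2, -18, -747/40, 105/16, 3249/560, -207/80, 1271/4480, …
ICs: h(0) = 0, h′(0) = -9, h′′(0) = 9, h′′′(0) = 225.

f: a_k = -3, 0, 27/2, 0, -81/8, 0, 243/80, 0, -2187/4480, 0, …
g: a_k = 0, 3, -3/2, 1, -3/4, 3/5, -1/2, 3/7, -3/8, 1/3, …
L₀ := L_f ⊗_s L_g (sym. prod.), ord ≤ 4.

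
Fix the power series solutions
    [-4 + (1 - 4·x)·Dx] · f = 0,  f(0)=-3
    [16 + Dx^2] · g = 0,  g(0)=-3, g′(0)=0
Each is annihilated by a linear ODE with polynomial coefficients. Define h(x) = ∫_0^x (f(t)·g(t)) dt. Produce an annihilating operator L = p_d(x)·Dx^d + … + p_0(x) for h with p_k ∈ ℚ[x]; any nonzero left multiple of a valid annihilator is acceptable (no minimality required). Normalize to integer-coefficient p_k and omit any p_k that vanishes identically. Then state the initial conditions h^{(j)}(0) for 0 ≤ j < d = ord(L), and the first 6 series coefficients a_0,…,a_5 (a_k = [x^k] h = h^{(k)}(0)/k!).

f: a_k = -3, -12, -48, -192, -768, -3072, …
g: a_k = -3, 0, 24, 0, -32, 0, …
Sym-product of L_f,L_g gives L₀ (≤ ord 2).
h=∫h₀ ⇒ L = L₀·Dx.
L = (-16 + 64·x)·Dx + 8·Dx^2 + (-1 + 4·x)·Dx^3  (order 3).
h: a_k = 0, 9, 18, 24, 72, 1248/5, …
ICs: h(0) = 0, h′(0) = 9, h′′(0) = 36.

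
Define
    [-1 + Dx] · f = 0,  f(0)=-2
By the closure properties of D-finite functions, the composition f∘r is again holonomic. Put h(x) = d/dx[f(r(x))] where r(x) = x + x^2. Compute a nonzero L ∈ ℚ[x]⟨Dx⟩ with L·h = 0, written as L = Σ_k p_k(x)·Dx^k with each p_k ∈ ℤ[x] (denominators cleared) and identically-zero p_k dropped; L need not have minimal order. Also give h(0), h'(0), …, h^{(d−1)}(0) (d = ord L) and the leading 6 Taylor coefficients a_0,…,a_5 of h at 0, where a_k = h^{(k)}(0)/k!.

L = (3 + 4·x + 4·x^2) + (-1 - 2·x)·Dx  (order 1).
h: a_k = -2, -6, -7, -25/3, -27/4, -331/60, …
ICs: h(0) = -2.

f: a_k = -2, -2, -1, -1/3, -1/12, -1/60, …
f∘r: x↦r, Dx↦Dx/r' in L_f ⇒ L₀.
h₀' ⇒ L via d/dx closure of L₀.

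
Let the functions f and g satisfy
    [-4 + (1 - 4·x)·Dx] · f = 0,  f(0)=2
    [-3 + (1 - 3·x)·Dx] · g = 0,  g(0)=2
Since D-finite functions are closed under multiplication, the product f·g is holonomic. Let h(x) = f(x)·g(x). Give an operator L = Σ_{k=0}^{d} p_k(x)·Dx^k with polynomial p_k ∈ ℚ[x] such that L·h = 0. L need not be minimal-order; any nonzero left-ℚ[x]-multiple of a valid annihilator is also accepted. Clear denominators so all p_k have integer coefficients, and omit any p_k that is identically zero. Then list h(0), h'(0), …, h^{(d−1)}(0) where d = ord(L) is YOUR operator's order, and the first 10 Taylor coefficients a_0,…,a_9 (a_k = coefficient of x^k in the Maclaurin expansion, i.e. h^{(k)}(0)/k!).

L = (-7 + 24·x) + (1 - 7·x + 12·x^2)·Dx  (order 1).
h: a_k = 4, 28, 148, 700, 3124, 13468, 56788, 235900, 969844, 3958108, …
ICs: h(0) = 4.

f: a_k = 2, 8, 32, 128, 512, 2048, 8192, 32768, 131072, 524288, …
g: a_k = 2, 6, 18, 54, 162, 486, 1458, 4374, 13122, 39366, …
L₀ := L_f ⊗_s L_g (sym. prod.), ord ≤ 1.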